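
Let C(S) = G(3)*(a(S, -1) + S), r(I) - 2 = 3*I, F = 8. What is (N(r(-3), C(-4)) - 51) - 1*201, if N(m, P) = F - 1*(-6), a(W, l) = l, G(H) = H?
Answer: -238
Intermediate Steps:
r(I) = 2 + 3*I
C(S) = -3 + 3*S (C(S) = 3*(-1 + S) = -3 + 3*S)
N(m, P) = 14 (N(m, P) = 8 - 1*(-6) = 8 + 6 = 14)
(N(r(-3), C(-4)) - 51) - 1*201 = (14 - 51) - 1*201 = -37 - 201 = -238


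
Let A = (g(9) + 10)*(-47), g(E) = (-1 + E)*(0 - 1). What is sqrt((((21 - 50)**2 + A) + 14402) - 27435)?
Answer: I*sqrt(12286) ≈ 110.84*I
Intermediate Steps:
g(E) = 1 - E (g(E) = (-1 + E)*(-1) = 1 - E)
A = -94 (A = ((1 - 1*9) + 10)*(-47) = ((1 - 9) + 10)*(-47) = (-8 + 10)*(-47) = 2*(-47) = -94)
sqrt((((21 - 50)**2 + A) + 14402) - 27435) = sqrt((((21 - 50)**2 - 94) + 14402) - 27435) = sqrt((((-29)**2 - 94) + 14402) - 27435) = sqrt(((841 - 94) + 14402) - 27435) = sqrt((747 + 14402) - 27435) = sqrt(15149 - 27435) = sqrt(-12286) = I*sqrt(12286)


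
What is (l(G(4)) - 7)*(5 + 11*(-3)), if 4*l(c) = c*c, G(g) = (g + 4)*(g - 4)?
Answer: 196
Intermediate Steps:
G(g) = (-4 + g)*(4 + g) (G(g) = (4 + g)*(-4 + g) = (-4 + g)*(4 + g))
l(c) = c²/4 (l(c) = (c*c)/4 = c²/4)
(l(G(4)) - 7)*(5 + 11*(-3)) = ((-16 + 4²)²/4 - 7)*(5 + 11*(-3)) = ((-16 + 16)²/4 - 7)*(5 - 33) = ((¼)*0² - 7)*(-28) = ((¼)*0 - 7)*(-28) = (0 - 7)*(-28) = -7*(-28) = 196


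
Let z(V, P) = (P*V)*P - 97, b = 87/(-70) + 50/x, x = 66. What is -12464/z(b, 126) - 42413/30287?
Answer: 2564071091/12995333951 ≈ 0.19731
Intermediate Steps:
b = -1121/2310 (b = 87/(-70) + 50/66 = 87*(-1/70) + 50*(1/66) = -87/70 + 25/33 = -1121/2310 ≈ -0.48528)
z(V, P) = -97 + V*P**2 (z(V, P) = V*P**2 - 97 = -97 + V*P**2)
-12464/z(b, 126) - 42413/30287 = -12464/(-97 - 1121/2310*126**2) - 42413/30287 = -12464/(-97 - 1121/2310*15876) - 42413*1/30287 = -12464/(-97 - 423738/55) - 42413/30287 = -12464/(-429073/55) - 42413/30287 = -12464*(-55/429073) - 42413/30287 = 685520/429073 - 42413/30287 = 2564071091/12995333951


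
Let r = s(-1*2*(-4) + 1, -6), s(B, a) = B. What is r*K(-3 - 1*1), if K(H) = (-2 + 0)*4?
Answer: -72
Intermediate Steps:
K(H) = -8 (K(H) = -2*4 = -8)
r = 9 (r = -1*2*(-4) + 1 = -2*(-4) + 1 = 8 + 1 = 9)
r*K(-3 - 1*1) = 9*(-8) = -72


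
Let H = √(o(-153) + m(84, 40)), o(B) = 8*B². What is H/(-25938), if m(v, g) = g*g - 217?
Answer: -√188655/25938 ≈ -0.016745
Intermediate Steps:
m(v, g) = -217 + g² (m(v, g) = g² - 217 = -217 + g²)
H = √188655 (H = √(8*(-153)² + (-217 + 40²)) = √(8*23409 + (-217 + 1600)) = √(187272 + 1383) = √188655 ≈ 434.34)
H/(-25938) = √188655/(-25938) = √188655*(-1/25938) = -√188655/25938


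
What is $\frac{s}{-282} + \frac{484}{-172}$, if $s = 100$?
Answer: $- \frac{19211}{6063} \approx -3.1686$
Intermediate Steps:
$\frac{s}{-282} + \frac{484}{-172} = \frac{100}{-282} + \frac{484}{-172} = 100 \left(- \frac{1}{282}\right) + 484 \left(- \frac{1}{172}\right) = - \frac{50}{141} - \frac{121}{43} = - \frac{19211}{6063}$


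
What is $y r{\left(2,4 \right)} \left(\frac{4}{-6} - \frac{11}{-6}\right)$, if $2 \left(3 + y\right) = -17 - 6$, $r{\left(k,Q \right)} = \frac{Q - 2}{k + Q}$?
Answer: $- \frac{203}{36} \approx -5.6389$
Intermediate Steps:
$r{\left(k,Q \right)} = \frac{-2 + Q}{Q + k}$
$y = - \frac{29}{2}$ ($y = -3 + \frac{-17 - 6}{2} = -3 + \frac{1}{2} \left(-23\right) = -3 - \frac{23}{2} = - \frac{29}{2} \approx -14.5$)
$y r{\left(2,4 \right)} \left(\frac{4}{-6} - \frac{11}{-6}\right) = - \frac{29 \frac{-2 + 4}{4 + 2}}{2} \left(\frac{4}{-6} - \frac{11}{-6}\right) = - \frac{29 \cdot \frac{1}{6} \cdot 2}{2} \left(4 \left(- \frac{1}{6}\right) - - \frac{11}{6}\right) = - \frac{29 \cdot \frac{1}{6} \cdot 2}{2} \left(- \frac{2}{3} + \frac{11}{6}\right) = \left(- \frac{29}{2}\right) \frac{1}{3} \cdot \frac{7}{6} = \left(- \frac{29}{6}\right) \frac{7}{6} = - \frac{203}{36}$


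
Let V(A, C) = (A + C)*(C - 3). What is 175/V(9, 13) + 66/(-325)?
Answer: 8471/14300 ≈ 0.59238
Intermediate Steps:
V(A, C) = (-3 + C)*(A + C) (V(A, C) = (A + C)*(-3 + C) = (-3 + C)*(A + C))
175/V(9, 13) + 66/(-325) = 175/(13² - 3*9 - 3*13 + 9*13) + 66/(-325) = 175/(169 - 27 - 39 + 117) + 66*(-1/325) = 175/220 - 66/325 = 175*(1/220) - 66/325 = 35/44 - 66/325 = 8471/14300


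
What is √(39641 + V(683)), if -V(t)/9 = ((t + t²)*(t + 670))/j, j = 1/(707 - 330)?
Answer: I*√2144660008747 ≈ 1.4645e+6*I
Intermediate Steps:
j = 1/377 ≈ 0.0026525
V(t) = -3393*(670 + t)*(t + t²) (V(t) = -9*(t + t²)*(t + 670)/1/377 = -9*(t + t²)*(670 + t)*377 = -9*(670 + t)*(t + t²)*377 = -3393*(670 + t)*(t + t²))
√(39641 + V(683)) = √(39641 - 3393*683*(670 + 683² + 671*683)) = √(39641 - 3393*683*(670 + 466489 + 458293)) = √(39641 - 3393*683*925452) = √(39641 - 2144660048388) = √(-2144660008747) = I*√2144660008747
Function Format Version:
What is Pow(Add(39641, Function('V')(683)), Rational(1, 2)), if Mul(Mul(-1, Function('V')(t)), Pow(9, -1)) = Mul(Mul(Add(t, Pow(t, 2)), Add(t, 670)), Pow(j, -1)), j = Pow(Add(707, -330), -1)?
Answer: Mul(I, Pow(2144660008747, Rational(1, 2))) ≈ Mul(1.4645e+6, I)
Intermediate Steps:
j = Rational(1, 377) (j = Pow(377, -1) = Rational(1, 377) ≈ 0.0026525)
Function('V')(t) = Mul(-3393, Add(670, t), Add(t, Pow(t, 2))) (Function('V')(t) = Mul(-9, Mul(Mul(Add(t, Pow(t, 2)), Add(t, 670)), Pow(Rational(1, 377), -1))) = Mul(-9, Mul(Mul(Add(t, Pow(t, 2)), Add(670, t)), 377)) = Mul(-9, Mul(Mul(Add(670, t), Add(t, Pow(t, 2))), 377)) = Mul(-9, Mul(377, Add(670, t), Add(t, Pow(t, 2)))) = Mul(-3393, Add(670, t), Add(t, Pow(t, 2))))
Pow(Add(39641, Function('V')(683)), Rational(1, 2)) = Pow(Add(39641, Mul(-3393, 683, Add(670, Pow(683, 2), Mul(671, 683)))), Rational(1, 2)) = Pow(Add(39641, Mul(-3393, 683, Add(670, 466489, 458293))), Rational(1, 2)) = Pow(Add(39641, Mul(-3393, 683, 925452)), Rational(1, 2)) = Pow(Add(39641, -2144660048388), Rational(1, 2)) = Pow(-2144660008747, Rational(1, 2)) = Mul(I, Pow(2144660008747, Rational(1, 2)))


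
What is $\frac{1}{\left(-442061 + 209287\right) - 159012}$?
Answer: $- \frac{1}{391786} \approx -2.5524 \cdot 10^{-6}$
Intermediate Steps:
$\frac{1}{\left(-442061 + 209287\right) - 159012} = \frac{1}{-232774 - 159012} = \frac{1}{-391786} = - \frac{1}{391786}$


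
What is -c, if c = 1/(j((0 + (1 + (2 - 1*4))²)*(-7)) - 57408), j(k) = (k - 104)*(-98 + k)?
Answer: 1/45753 ≈ 2.1856e-5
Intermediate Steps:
j(k) = (-104 + k)*(-98 + k)
c = -1/45753 (c = 1/((10192 + ((0 + (1 + (2 - 1*4))²)*(-7))² - 202*(0 + (1 + (2 - 1*4))²)*(-7)) - 57408) = 1/((10192 + ((0 + (1 + (2 - 4))²)*(-7))² - 202*(0 + (1 + (2 - 4))²)*(-7)) - 57408) = 1/((10192 + ((0 + (1 - 2)²)*(-7))² - 202*(0 + (1 - 2)²)*(-7)) - 57408) = 1/((10192 + ((0 + (-1)²)*(-7))² - 202*(0 + (-1)²)*(-7)) - 57408) = 1/((10192 + ((0 + 1)*(-7))² - 202*(0 + 1)*(-7)) - 57408) = 1/((10192 + (1*(-7))² - 202*(-7)) - 57408) = 1/((10192 + (-7)² - 202*(-7)) - 57408) = 1/((10192 + 49 + 1414) - 57408) = 1/(11655 - 57408) = 1/(-45753) = -1/45753 ≈ -2.1856e-5)
-c = -1*(-1/45753) = 1/45753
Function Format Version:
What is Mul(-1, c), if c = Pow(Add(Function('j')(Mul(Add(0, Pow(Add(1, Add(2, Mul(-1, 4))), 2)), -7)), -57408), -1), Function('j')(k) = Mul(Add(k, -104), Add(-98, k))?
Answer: Rational(1, 45753) ≈ 2.1856e-5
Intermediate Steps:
Function('j')(k) = Mul(Add(-104, k), Add(-98, k))
c = Rational(-1, 45753) (c = Pow(Add(Add(10192, Pow(Mul(Add(0, Pow(Add(1, Add(2, Mul(-1, 4))), 2)), -7), 2), Mul(-202, Mul(Add(0, Pow(Add(1, Add(2, Mul(-1, 4))), 2)), -7))), -57408), -1) = Pow(Add(Add(10192, Pow(Mul(Add(0, Pow(Add(1, Add(2, -4)), 2)), -7), 2), Mul(-202, Mul(Add(0, Pow(Add(1, Add(2, -4)), 2)), -7))), -57408), -1) = Pow(Add(Add(10192, Pow(Mul(Add(0, Pow(Add(1, -2), 2)), -7), 2), Mul(-202, Mul(Add(0, Pow(Add(1, -2), 2)), -7))), -57408), -1) = Pow(Add(Add(10192, Pow(Mul(Add(0, Pow(-1, 2)), -7), 2), Mul(-202, Mul(Add(0, Pow(-1, 2)), -7))), -57408), -1) = Pow(Add(Add(10192, Pow(Mul(Add(0, 1), -7), 2), Mul(-202, Mul(Add(0, 1), -7))), -57408), -1) = Pow(Add(Add(10192, Pow(Mul(1, -7), 2), Mul(-202, Mul(1, -7))), -57408), -1) = Pow(Add(Add(10192, Pow(-7, 2), Mul(-202, -7)), -57408), -1) = Pow(Add(Add(10192, 49, 1414), -57408), -1) = Pow(Add(11655, -57408), -1) = Pow(-45753, -1) = Rational(-1, 45753) ≈ -2.1856e-5)
Mul(-1, c) = Mul(-1, Rational(-1, 45753)) = Rational(1, 45753)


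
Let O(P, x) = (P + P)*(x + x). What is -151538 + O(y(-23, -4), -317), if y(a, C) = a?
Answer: -122374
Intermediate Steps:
O(P, x) = 4*P*x (O(P, x) = (2*P)*(2*x) = 4*P*x)
-151538 + O(y(-23, -4), -317) = -151538 + 4*(-23)*(-317) = -151538 + 29164 = -122374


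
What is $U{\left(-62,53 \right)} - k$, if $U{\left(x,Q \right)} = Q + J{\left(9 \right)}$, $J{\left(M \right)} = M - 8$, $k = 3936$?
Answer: $-3882$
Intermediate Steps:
$J{\left(M \right)} = -8 + M$ ($J{\left(M \right)} = M - 8 = -8 + M$)
$U{\left(x,Q \right)} = 1 + Q$ ($U{\left(x,Q \right)} = Q + \left(-8 + 9\right) = Q + 1 = 1 + Q$)
$U{\left(-62,53 \right)} - k = \left(1 + 53\right) - 3936 = 54 - 3936 = -3882$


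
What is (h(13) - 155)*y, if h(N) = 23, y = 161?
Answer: -21252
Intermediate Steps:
(h(13) - 155)*y = (23 - 155)*161 = -132*161 = -21252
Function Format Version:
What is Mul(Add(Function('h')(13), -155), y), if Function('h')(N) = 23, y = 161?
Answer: -21252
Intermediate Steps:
Mul(Add(Function('h')(13), -155), y) = Mul(Add(23, -155), 161) = Mul(-132, 161) = -21252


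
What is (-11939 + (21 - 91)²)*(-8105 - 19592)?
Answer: 194959183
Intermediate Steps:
(-11939 + (21 - 91)²)*(-8105 - 19592) = (-11939 + (-70)²)*(-27697) = (-11939 + 4900)*(-27697) = -7039*(-27697) = 194959183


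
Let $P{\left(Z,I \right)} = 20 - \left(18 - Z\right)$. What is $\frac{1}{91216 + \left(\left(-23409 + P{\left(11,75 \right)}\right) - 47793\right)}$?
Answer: $\frac{1}{20027} \approx 4.9933 \cdot 10^{-5}$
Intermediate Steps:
$P{\left(Z,I \right)} = 2 + Z$ ($P{\left(Z,I \right)} = 20 + \left(-18 + Z\right) = 2 + Z$)
$\frac{1}{91216 + \left(\left(-23409 + P{\left(11,75 \right)}\right) - 47793\right)} = \frac{1}{91216 + \left(\left(-23409 + \left(2 + 11\right)\right) - 47793\right)} = \frac{1}{91216 + \left(\left(-23409 + 13\right) - 47793\right)} = \frac{1}{91216 - 71189} = \frac{1}{20027}$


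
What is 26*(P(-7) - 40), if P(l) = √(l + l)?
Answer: -1040 + 26*I*√14 ≈ -1040.0 + 97.283*I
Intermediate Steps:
P(l) = √2*√l (P(l) = √(2*l) = √2*√l)
26*(P(-7) - 40) = 26*(√2*√(-7) - 40) = 26*(√2*(I*√7) - 40) = 26*(I*√14 - 40) = 26*(-40 + I*√14) = -1040 + 26*I*√14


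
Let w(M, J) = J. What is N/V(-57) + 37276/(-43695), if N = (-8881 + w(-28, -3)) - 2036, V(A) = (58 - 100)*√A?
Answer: -37276/43695 - 260*I*√57/57 ≈ -0.8531 - 34.438*I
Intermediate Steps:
V(A) = -42*√A
N = -10920 (N = (-8881 - 3) - 2036 = -8884 - 2036 = -10920)
N/V(-57) + 37276/(-43695) = -10920*I*√57/2394 + 37276/(-43695) = -10920*I*√57/2394 + 37276*(-1/43695) = -10920*I*√57/2394 - 37276/43695 = -260*I*√57/57 - 37276/43695 = -37276/43695 - 260*I*√57/57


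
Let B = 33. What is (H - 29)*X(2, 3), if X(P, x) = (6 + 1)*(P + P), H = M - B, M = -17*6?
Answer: -4592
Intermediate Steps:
M = -102
H = -135 (H = -102 - 1*33 = -102 - 33 = -135)
X(P, x) = 14*P (X(P, x) = 7*(2*P) = 14*P)
(H - 29)*X(2, 3) = (-135 - 29)*(14*2) = -164*28 = -4592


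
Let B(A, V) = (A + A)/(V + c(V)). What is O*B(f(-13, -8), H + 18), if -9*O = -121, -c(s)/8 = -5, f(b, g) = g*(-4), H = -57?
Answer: 7744/9 ≈ 860.44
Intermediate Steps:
f(b, g) = -4*g
c(s) = 40 (c(s) = -8*(-5) = 40)
O = 121/9 (O = -⅑*(-121) = 121/9 ≈ 13.444)
B(A, V) = 2*A/(40 + V) (B(A, V) = (A + A)/(V + 40) = (2*A)/(40 + V) = 2*A/(40 + V))
O*B(f(-13, -8), H + 18) = 121*(2*(-4*(-8))/(40 + (-57 + 18)))/9 = 121*(2*32/(40 - 39))/9 = 121*(2*32/1)/9 = 121*(2*32*1)/9 = (121/9)*64 = 7744/9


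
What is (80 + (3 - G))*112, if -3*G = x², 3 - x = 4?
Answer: 28000/3 ≈ 9333.3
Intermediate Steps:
x = -1 (x = 3 - 1*4 = 3 - 4 = -1)
G = -⅓ (G = -⅓*(-1)² = -⅓*1 = -⅓ ≈ -0.33333)
(80 + (3 - G))*112 = (80 + (3 - 1*(-⅓)))*112 = (80 + (3 + ⅓))*112 = (80 + 10/3)*112 = (250/3)*112 = 28000/3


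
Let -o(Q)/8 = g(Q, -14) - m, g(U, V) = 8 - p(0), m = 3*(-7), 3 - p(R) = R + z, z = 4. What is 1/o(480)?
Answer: -1/240 ≈ -0.0041667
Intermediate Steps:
p(R) = -1 - R (p(R) = 3 - (R + 4) = 3 - (4 + R) = 3 + (-4 - R) = -1 - R)
m = -21
g(U, V) = 9 (g(U, V) = 8 - (-1 - 1*0) = 8 - (-1 + 0) = 8 - 1*(-1) = 8 + 1 = 9)
o(Q) = -240 (o(Q) = -8*(9 - 1*(-21)) = -8*(9 + 21) = -8*30 = -240)
1/o(480) = 1/(-240) = -1/240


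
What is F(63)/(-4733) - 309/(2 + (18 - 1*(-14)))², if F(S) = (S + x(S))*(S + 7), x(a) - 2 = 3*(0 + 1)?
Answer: -6965057/5471348 ≈ -1.2730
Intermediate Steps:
x(a) = 5 (x(a) = 2 + 3*(0 + 1) = 2 + 3*1 = 2 + 3 = 5)
F(S) = (5 + S)*(7 + S) (F(S) = (S + 5)*(S + 7) = (5 + S)*(7 + S))
F(63)/(-4733) - 309/(2 + (18 - 1*(-14)))² = (35 + 63² + 12*63)/(-4733) - 309/(2 + (18 - 1*(-14)))² = (35 + 3969 + 756)*(-1/4733) - 309/(2 + (18 + 14))² = 4760*(-1/4733) - 309/(2 + 32)² = -4760/4733 - 309/(34²) = -4760/4733 - 309/1156 = -6965057/5471348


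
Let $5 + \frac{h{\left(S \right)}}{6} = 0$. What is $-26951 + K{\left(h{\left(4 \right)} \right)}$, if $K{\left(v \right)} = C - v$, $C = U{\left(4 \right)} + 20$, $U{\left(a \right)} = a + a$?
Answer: $-26893$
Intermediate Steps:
$U{\left(a \right)} = 2 a$
$h{\left(S \right)} = -30$ ($h{\left(S \right)} = -30 + 6 \cdot 0 = -30 + 0 = -30$)
$C = 28$ ($C = 2 \cdot 4 + 20 = 8 + 20 = 28$)
$K{\left(v \right)} = 28 - v$
$-26951 + K{\left(h{\left(4 \right)} \right)} = -26951 + \left(28 - -30\right) = -26951 + \left(28 + 30\right) = -26951 + 58 = -26893$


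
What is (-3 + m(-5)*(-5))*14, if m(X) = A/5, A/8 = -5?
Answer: 518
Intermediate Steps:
A = -40 (A = 8*(-5) = -40)
m(X) = -8 (m(X) = -40/5 = -40*⅕ = -8)
(-3 + m(-5)*(-5))*14 = (-3 - 8*(-5))*14 = (-3 + 40)*14 = 37*14 = 518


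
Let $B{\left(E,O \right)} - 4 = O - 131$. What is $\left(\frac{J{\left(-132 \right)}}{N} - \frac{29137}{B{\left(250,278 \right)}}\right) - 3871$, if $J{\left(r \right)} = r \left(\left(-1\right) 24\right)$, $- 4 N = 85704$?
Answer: $- \frac{2191452446}{539221} \approx -4064.1$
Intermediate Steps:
$N = -21426$ ($N = \left(- \frac{1}{4}\right) 85704 = -21426$)
$J{\left(r \right)} = - 24 r$ ($J{\left(r \right)} = r \left(-24\right) = - 24 r$)
$B{\left(E,O \right)} = -127 + O$ ($B{\left(E,O \right)} = 4 + \left(O - 131\right) = 4 + \left(-131 + O\right) = -127 + O$)
$\left(\frac{J{\left(-132 \right)}}{N} - \frac{29137}{B{\left(250,278 \right)}}\right) - 3871 = \left(\frac{\left(-24\right) \left(-132\right)}{-21426} - \frac{29137}{-127 + 278}\right) - 3871 = \left(3168 \left(- \frac{1}{21426}\right) - \frac{29137}{151}\right) - 3871 = \left(- \frac{528}{3571} - \frac{29137}{151}\right) - 3871 = - \frac{104127955}{539221} - 3871 = - \frac{2191452446}{539221}$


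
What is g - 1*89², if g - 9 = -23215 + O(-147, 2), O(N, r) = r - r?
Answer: -31127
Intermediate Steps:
O(N, r) = 0
g = -23206 (g = 9 + (-23215 + 0) = 9 - 23215 = -23206)
g - 1*89² = -23206 - 1*89² = -23206 - 1*7921 = -23206 - 7921 = -31127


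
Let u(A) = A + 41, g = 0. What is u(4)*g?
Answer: 0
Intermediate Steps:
u(A) = 41 + A
u(4)*g = (41 + 4)*0 = 45*0 = 0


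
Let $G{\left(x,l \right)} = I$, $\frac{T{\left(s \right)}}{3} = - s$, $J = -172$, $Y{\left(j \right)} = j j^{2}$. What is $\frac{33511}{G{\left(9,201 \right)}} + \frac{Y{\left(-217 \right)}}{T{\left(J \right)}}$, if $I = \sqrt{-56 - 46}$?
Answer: $- \frac{10218313}{516} - \frac{33511 i \sqrt{102}}{102} \approx -19803.0 - 3318.1 i$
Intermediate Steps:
$Y{\left(j \right)} = j^{3}$
$T{\left(s \right)} = - 3 s$ ($T{\left(s \right)} = 3 \left(- s\right) = - 3 s$)
$I = i \sqrt{102}$ ($I = \sqrt{-102} = i \sqrt{102} \approx 10.1 i$)
$G{\left(x,l \right)} = i \sqrt{102}$
$\frac{33511}{G{\left(9,201 \right)}} + \frac{Y{\left(-217 \right)}}{T{\left(J \right)}} = \frac{33511}{i \sqrt{102}} + \frac{\left(-217\right)^{3}}{\left(-3\right) \left(-172\right)} = 33511 \left(- \frac{i \sqrt{102}}{102}\right) - \frac{10218313}{516} = - \frac{33511 i \sqrt{102}}{102} - \frac{10218313}{516} = - \frac{10218313}{516} - \frac{33511 i \sqrt{102}}{102}$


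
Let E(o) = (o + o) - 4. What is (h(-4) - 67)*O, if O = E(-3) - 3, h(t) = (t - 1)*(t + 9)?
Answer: 1196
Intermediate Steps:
E(o) = -4 + 2*o (E(o) = 2*o - 4 = -4 + 2*o)
h(t) = (-1 + t)*(9 + t)
O = -13 (O = (-4 + 2*(-3)) - 3 = (-4 - 6) - 3 = -10 - 3 = -13)
(h(-4) - 67)*O = ((-9 + (-4)² + 8*(-4)) - 67)*(-13) = ((-9 + 16 - 32) - 67)*(-13) = (-25 - 67)*(-13) = -92*(-13) = 1196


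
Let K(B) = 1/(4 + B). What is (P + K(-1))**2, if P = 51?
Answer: 23716/9 ≈ 2635.1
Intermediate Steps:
(P + K(-1))**2 = (51 + 1/(4 - 1))**2 = (51 + 1/3)**2 = (154/3)**2 = 23716/9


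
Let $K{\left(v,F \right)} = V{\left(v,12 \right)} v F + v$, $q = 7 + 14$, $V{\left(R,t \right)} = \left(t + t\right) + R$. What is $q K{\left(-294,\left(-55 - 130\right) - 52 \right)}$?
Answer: $-395080434$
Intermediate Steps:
$V{\left(R,t \right)} = R + 2 t$ ($V{\left(R,t \right)} = 2 t + R = R + 2 t$)
$q = 21$
$K{\left(v,F \right)} = v + F v \left(24 + v\right)$ ($K{\left(v,F \right)} = \left(v + 2 \cdot 12\right) v F + v = \left(v + 24\right) v F + v = \left(24 + v\right) v F + v = v \left(24 + v\right) F + v = F v \left(24 + v\right) + v = v + F v \left(24 + v\right)$)
$q K{\left(-294,\left(-55 - 130\right) - 52 \right)} = 21 \left(- 294 \left(1 + \left(\left(-55 - 130\right) - 52\right) \left(24 - 294\right)\right)\right) = 21 \left(- 294 \left(1 + \left(-185 - 52\right) \left(-270\right)\right)\right) = 21 \left(- 294 \left(1 - -63990\right)\right) = 21 \left(- 294 \left(1 + 63990\right)\right) = 21 \left(\left(-294\right) 63991\right) = 21 \left(-18813354\right) = -395080434$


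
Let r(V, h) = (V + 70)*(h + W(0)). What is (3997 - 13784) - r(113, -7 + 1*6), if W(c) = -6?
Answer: -8506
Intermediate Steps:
r(V, h) = (-6 + h)*(70 + V) (r(V, h) = (V + 70)*(h - 6) = (70 + V)*(-6 + h) = (-6 + h)*(70 + V))
(3997 - 13784) - r(113, -7 + 1*6) = (3997 - 13784) - (-420 - 6*113 + 70*(-7 + 1*6) + 113*(-7 + 1*6)) = -9787 - (-420 - 678 + 70*(-7 + 6) + 113*(-7 + 6)) = -9787 - (-420 - 678 + 70*(-1) + 113*(-1)) = -9787 - (-420 - 678 - 70 - 113) = -9787 - 1*(-1281) = -9787 + 1281 = -8506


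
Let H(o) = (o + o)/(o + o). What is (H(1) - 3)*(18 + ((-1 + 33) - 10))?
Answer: -80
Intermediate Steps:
H(o) = 1 (H(o) = (2*o)/((2*o)) = (2*o)*(1/(2*o)) = 1)
(H(1) - 3)*(18 + ((-1 + 33) - 10)) = (1 - 3)*(18 + ((-1 + 33) - 10)) = -2*(18 + (32 - 10)) = -2*(18 + 22) = -2*40 = -80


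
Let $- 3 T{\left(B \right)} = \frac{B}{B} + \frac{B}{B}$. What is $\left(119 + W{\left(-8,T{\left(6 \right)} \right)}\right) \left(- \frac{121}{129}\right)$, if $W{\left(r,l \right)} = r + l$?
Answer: $- \frac{40051}{387} \approx -103.49$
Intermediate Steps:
$T{\left(B \right)} = - \frac{2}{3}$ ($T{\left(B \right)} = - \frac{\frac{B}{B} + \frac{B}{B}}{3} = - \frac{1 + 1}{3} = \left(- \frac{1}{3}\right) 2 = - \frac{2}{3}$)
$W{\left(r,l \right)} = l + r$
$\left(119 + W{\left(-8,T{\left(6 \right)} \right)}\right) \left(- \frac{121}{129}\right) = \left(119 - \frac{26}{3}\right) \left(- \frac{121}{129}\right) = \left(119 - \frac{26}{3}\right) \left(\left(-121\right) \frac{1}{129}\right) = \frac{331}{3} \left(- \frac{121}{129}\right) = - \frac{40051}{387}$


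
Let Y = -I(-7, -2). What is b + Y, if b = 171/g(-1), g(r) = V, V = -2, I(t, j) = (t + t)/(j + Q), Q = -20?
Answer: -1895/22 ≈ -86.136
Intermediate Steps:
I(t, j) = 2*t/(-20 + j) (I(t, j) = (t + t)/(j - 20) = (2*t)/(-20 + j) = 2*t/(-20 + j))
g(r) = -2
b = -171/2 (b = 171/(-2) = 171*(-1/2) = -171/2 ≈ -85.500)
Y = -7/11 (Y = -2*(-7)/(-20 - 2) = -2*(-7)/(-22) = -2*(-7)*(-1)/22 = -1*7/11 = -7/11 ≈ -0.63636)
b + Y = -171/2 - 7/11 = -1895/22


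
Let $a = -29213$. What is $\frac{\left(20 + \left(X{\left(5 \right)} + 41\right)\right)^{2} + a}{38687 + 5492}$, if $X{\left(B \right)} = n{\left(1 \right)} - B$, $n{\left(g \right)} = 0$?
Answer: $- \frac{26077}{44179} \approx -0.59026$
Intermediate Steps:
$X{\left(B \right)} = - B$ ($X{\left(B \right)} = 0 - B = - B$)
$\frac{\left(20 + \left(X{\left(5 \right)} + 41\right)\right)^{2} + a}{38687 + 5492} = \frac{\left(20 + \left(\left(-1\right) 5 + 41\right)\right)^{2} - 29213}{38687 + 5492} = \frac{\left(20 + \left(-5 + 41\right)\right)^{2} - 29213}{44179} = \left(\left(20 + 36\right)^{2} - 29213\right) \frac{1}{44179} = \left(56^{2} - 29213\right) \frac{1}{44179} = \left(3136 - 29213\right) \frac{1}{44179} = \left(-26077\right) \frac{1}{44179} = - \frac{26077}{44179}$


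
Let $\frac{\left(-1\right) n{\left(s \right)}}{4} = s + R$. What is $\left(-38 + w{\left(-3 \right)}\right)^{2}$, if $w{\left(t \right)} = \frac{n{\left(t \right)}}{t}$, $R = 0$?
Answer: $1764$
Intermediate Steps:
$n{\left(s \right)} = - 4 s$ ($n{\left(s \right)} = - 4 \left(s + 0\right) = - 4 s$)
$w{\left(t \right)} = -4$ ($w{\left(t \right)} = \frac{\left(-4\right) t}{t} = -4$)
$\left(-38 + w{\left(-3 \right)}\right)^{2} = \left(-38 - 4\right)^{2} = \left(-42\right)^{2} = 1764$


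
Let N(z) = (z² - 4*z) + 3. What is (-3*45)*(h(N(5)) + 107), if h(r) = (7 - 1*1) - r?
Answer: -14175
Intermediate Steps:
N(z) = 3 + z² - 4*z
h(r) = 6 - r (h(r) = (7 - 1) - r = 6 - r)
(-3*45)*(h(N(5)) + 107) = (-3*45)*((6 - (3 + 5² - 4*5)) + 107) = -135*((6 - (3 + 25 - 20)) + 107) = -135*((6 - 1*8) + 107) = -135*((6 - 8) + 107) = -135*(-2 + 107) = -135*105 = -14175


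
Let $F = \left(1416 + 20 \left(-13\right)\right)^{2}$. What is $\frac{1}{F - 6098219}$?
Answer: $- \frac{1}{4761883} \approx -2.1 \cdot 10^{-7}$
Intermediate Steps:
$F = 1336336$ ($F = \left(1416 - 260\right)^{2} = 1156^{2} = 1336336$)
$\frac{1}{F - 6098219} = \frac{1}{1336336 - 6098219} = \frac{1}{-4761883} = - \frac{1}{4761883}$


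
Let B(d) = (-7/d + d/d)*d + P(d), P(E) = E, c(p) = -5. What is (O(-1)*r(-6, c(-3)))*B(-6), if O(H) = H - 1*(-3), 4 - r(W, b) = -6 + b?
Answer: -570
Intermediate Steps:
r(W, b) = 10 - b (r(W, b) = 4 - (-6 + b) = 4 + (6 - b) = 10 - b)
B(d) = d + d*(1 - 7/d) (B(d) = (-7/d + d/d)*d + d = (-7/d + 1)*d + d = (1 - 7/d)*d + d = d*(1 - 7/d) + d = d + d*(1 - 7/d))
O(H) = 3 + H (O(H) = H + 3 = 3 + H)
(O(-1)*r(-6, c(-3)))*B(-6) = ((3 - 1)*(10 - 1*(-5)))*(-7 + 2*(-6)) = (2*(10 + 5))*(-7 - 12) = (2*15)*(-19) = 30*(-19) = -570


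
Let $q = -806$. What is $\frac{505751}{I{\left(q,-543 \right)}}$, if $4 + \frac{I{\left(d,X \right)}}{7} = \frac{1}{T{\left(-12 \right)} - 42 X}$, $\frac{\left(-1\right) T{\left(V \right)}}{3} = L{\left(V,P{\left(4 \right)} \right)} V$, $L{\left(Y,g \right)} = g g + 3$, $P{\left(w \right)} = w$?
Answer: $- \frac{11880090990}{657713} \approx -18063.0$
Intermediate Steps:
$L{\left(Y,g \right)} = 3 + g^{2}$ ($L{\left(Y,g \right)} = g^{2} + 3 = 3 + g^{2}$)
$T{\left(V \right)} = - 57 V$ ($T{\left(V \right)} = - 3 \left(3 + 4^{2}\right) V = - 3 \left(3 + 16\right) V = - 3 \cdot 19 V = - 57 V$)
$I{\left(d,X \right)} = -28 + \frac{7}{684 - 42 X}$ ($I{\left(d,X \right)} = -28 + \frac{7}{\left(-57\right) \left(-12\right) - 42 X} = -28 + \frac{7}{684 - 42 X}$)
$\frac{505751}{I{\left(q,-543 \right)}} = \frac{505751}{\frac{7}{6} \frac{1}{-114 + 7 \left(-543\right)} \left(2735 - -91224\right)} = \frac{505751}{\frac{7}{6} \frac{1}{-114 - 3801} \left(2735 + 91224\right)} = \frac{505751}{\frac{7}{6} \frac{1}{-3915} \cdot 93959} = \frac{505751}{\frac{7}{6} \left(- \frac{1}{3915}\right) 93959} = \frac{505751}{- \frac{657713}{23490}} = 505751 \left(- \frac{23490}{657713}\right) = - \frac{11880090990}{657713}$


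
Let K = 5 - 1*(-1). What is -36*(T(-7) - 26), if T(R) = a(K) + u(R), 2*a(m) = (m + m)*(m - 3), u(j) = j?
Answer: 540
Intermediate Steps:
K = 6 (K = 5 + 1 = 6)
a(m) = m*(-3 + m) (a(m) = ((m + m)*(m - 3))/2 = ((2*m)*(-3 + m))/2 = (2*m*(-3 + m))/2 = m*(-3 + m))
T(R) = 18 + R (T(R) = 6*(-3 + 6) + R = 6*3 + R = 18 + R)
-36*(T(-7) - 26) = -36*((18 - 7) - 26) = -36*(11 - 26) = -36*(-15) = 540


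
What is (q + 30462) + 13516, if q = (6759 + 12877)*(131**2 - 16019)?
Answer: 22468290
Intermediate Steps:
q = 22424312 (q = 19636*(17161 - 16019) = 19636*1142 = 22424312)
(q + 30462) + 13516 = (22424312 + 30462) + 13516 = 22454774 + 13516 = 22468290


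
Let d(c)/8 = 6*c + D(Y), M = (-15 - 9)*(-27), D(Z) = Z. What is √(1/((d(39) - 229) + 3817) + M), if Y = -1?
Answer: √4815338611/2726 ≈ 25.456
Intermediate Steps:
M = 648 (M = -24*(-27) = 648)
d(c) = -8 + 48*c (d(c) = 8*(6*c - 1) = 8*(-1 + 6*c) = -8 + 48*c)
√(1/((d(39) - 229) + 3817) + M) = √(1/(((-8 + 48*39) - 229) + 3817) + 648) = √(1/(((-8 + 1872) - 229) + 3817) + 648) = √(1/((1864 - 229) + 3817) + 648) = √(1/(1635 + 3817) + 648) = √(1/5452 + 648) = √(3532897/5452) = √4815338611/2726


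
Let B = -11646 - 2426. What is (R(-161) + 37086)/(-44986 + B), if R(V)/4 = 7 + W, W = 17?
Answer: -6197/9843 ≈ -0.62958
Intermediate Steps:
R(V) = 96 (R(V) = 4*(7 + 17) = 4*24 = 96)
B = -14072
(R(-161) + 37086)/(-44986 + B) = (96 + 37086)/(-44986 - 14072) = 37182/(-59058) = 37182*(-1/59058) = -6197/9843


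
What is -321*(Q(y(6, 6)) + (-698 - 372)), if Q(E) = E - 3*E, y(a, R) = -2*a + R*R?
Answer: 358878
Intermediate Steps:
y(a, R) = R² - 2*a (y(a, R) = -2*a + R² = R² - 2*a)
Q(E) = -2*E
-321*(Q(y(6, 6)) + (-698 - 372)) = -321*(-2*(6² - 2*6) + (-698 - 372)) = -321*(-2*(36 - 12) - 1070) = -321*(-2*24 - 1070) = -321*(-48 - 1070) = -321*(-1118) = 358878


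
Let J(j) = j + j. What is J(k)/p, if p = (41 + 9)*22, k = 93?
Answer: 93/550 ≈ 0.16909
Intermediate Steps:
J(j) = 2*j
p = 1100 (p = 50*22 = 1100)
J(k)/p = (2*93)/1100 = 186*(1/1100) = 93/550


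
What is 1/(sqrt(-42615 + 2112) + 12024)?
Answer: 4008/48205693 - I*sqrt(40503)/144617079 ≈ 8.3144e-5 - 1.3916e-6*I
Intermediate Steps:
1/(sqrt(-42615 + 2112) + 12024) = 1/(sqrt(-40503) + 12024) = 1/(I*sqrt(40503) + 12024) = 1/(12024 + I*sqrt(40503))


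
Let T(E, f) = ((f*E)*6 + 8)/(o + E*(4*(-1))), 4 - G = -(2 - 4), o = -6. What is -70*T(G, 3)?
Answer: 220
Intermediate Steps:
G = 2 (G = 4 - (-1)*(2 - 4) = 4 - (-1)*(-2) = 4 - 1*2 = 4 - 2 = 2)
T(E, f) = (8 + 6*E*f)/(-6 - 4*E) (T(E, f) = ((f*E)*6 + 8)/(-6 + E*(4*(-1))) = ((E*f)*6 + 8)/(-6 + E*(-4)) = (6*E*f + 8)/(-6 - 4*E) = (8 + 6*E*f)/(-6 - 4*E))
-70*T(G, 3) = -70*(-4 - 3*2*3)/(3 + 2*2) = -70*(-4 - 18)/(3 + 4) = -70*(-22)/7 = -10*(-22) = -70*(-22/7) = 220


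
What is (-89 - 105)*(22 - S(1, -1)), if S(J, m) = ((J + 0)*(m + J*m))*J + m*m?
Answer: -4462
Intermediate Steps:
S(J, m) = m² + J²*(m + J*m) (S(J, m) = (J*(m + J*m))*J + m² = J²*(m + J*m) + m² = m² + J²*(m + J*m))
(-89 - 105)*(22 - S(1, -1)) = (-89 - 105)*(22 - (-1)*(-1 + 1² + 1³)) = -194*(22 - (-1)*(-1 + 1 + 1)) = -194*(22 - (-1)) = -194*(22 - 1*(-1)) = -194*(22 + 1) = -194*23 = -4462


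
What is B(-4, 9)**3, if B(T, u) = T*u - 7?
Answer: -79507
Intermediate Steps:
B(T, u) = -7 + T*u
B(-4, 9)**3 = (-7 - 4*9)**3 = (-7 - 36)**3 = (-43)**3 = -79507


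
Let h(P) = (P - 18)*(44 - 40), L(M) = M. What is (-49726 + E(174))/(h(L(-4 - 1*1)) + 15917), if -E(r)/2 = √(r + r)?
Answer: -49726/15825 - 4*√87/15825 ≈ -3.1446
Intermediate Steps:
E(r) = -2*√2*√r (E(r) = -2*√(r + r) = -2*√2*√r)
h(P) = -72 + 4*P (h(P) = (-18 + P)*4 = -72 + 4*P)
(-49726 + E(174))/(h(L(-4 - 1*1)) + 15917) = (-49726 - 2*√2*√174)/((-72 + 4*(-4 - 1*1)) + 15917) = (-49726 - 4*√87)/((-72 + 4*(-4 - 1)) + 15917) = (-49726 - 4*√87)/((-72 + 4*(-5)) + 15917) = (-49726 - 4*√87)/((-72 - 20) + 15917) = (-49726 - 4*√87)/(-92 + 15917) = (-49726 - 4*√87)/15825 = (-49726 - 4*√87)*(1/15825) = -49726/15825 - 4*√87/15825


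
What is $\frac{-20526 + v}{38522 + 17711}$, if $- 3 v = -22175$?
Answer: $- \frac{39403}{168699} \approx -0.23357$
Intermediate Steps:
$v = \frac{22175}{3}$ ($v = \left(- \frac{1}{3}\right) \left(-22175\right) = \frac{22175}{3} \approx 7391.7$)
$\frac{-20526 + v}{38522 + 17711} = \frac{-20526 + \frac{22175}{3}}{38522 + 17711} = - \frac{39403}{3 \cdot 56233} = \left(- \frac{39403}{3}\right) \frac{1}{56233} = - \frac{39403}{168699}$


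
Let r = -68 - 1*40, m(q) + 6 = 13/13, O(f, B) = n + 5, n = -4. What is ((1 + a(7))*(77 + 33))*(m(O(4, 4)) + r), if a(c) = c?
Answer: -99440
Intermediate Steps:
O(f, B) = 1 (O(f, B) = -4 + 5 = 1)
m(q) = -5 (m(q) = -6 + 13/13 = -6 + 13*(1/13) = -6 + 1 = -5)
r = -108 (r = -68 - 40 = -108)
((1 + a(7))*(77 + 33))*(m(O(4, 4)) + r) = ((1 + 7)*(77 + 33))*(-5 - 108) = (8*110)*(-113) = 880*(-113) = -99440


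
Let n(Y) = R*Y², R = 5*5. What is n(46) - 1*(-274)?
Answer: 53174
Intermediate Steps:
R = 25
n(Y) = 25*Y²
n(46) - 1*(-274) = 25*46² - 1*(-274) = 25*2116 + 274 = 52900 + 274 = 53174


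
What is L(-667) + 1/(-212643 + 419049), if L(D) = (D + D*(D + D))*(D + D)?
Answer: -244812805318043/206406 ≈ -1.1861e+9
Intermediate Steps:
L(D) = 2*D*(D + 2*D²) (L(D) = (D + D*(2*D))*(2*D) = (D + 2*D²)*(2*D) = 2*D*(D + 2*D²))
L(-667) + 1/(-212643 + 419049) = (-667)²*(2 + 4*(-667)) + 1/(-212643 + 419049) = 444889*(2 - 2668) + 1/206406 = 444889*(-2666) + 1/206406 = -1186074074 + 1/206406 = -244812805318043/206406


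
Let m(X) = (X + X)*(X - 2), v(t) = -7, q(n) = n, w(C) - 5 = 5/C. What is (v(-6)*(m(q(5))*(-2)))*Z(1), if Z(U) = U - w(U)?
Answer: -3780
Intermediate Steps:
w(C) = 5 + 5/C
m(X) = 2*X*(-2 + X) (m(X) = (2*X)*(-2 + X) = 2*X*(-2 + X))
Z(U) = -5 + U - 5/U (Z(U) = U - (5 + 5/U) = U + (-5 - 5/U) = -5 + U - 5/U)
(v(-6)*(m(q(5))*(-2)))*Z(1) = (-7*2*5*(-2 + 5)*(-2))*(-5 + 1 - 5/1) = (-7*2*5*3*(-2))*(-5 + 1 - 5*1) = (-210*(-2))*(-5 + 1 - 5) = -7*(-60)*(-9) = 420*(-9) = -3780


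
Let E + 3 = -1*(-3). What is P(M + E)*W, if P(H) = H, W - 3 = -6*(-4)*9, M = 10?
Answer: 2190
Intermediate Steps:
W = 219 (W = 3 - 6*(-4)*9 = 3 + 24*9 = 3 + 216 = 219)
E = 0 (E = -3 - 1*(-3) = -3 + 3 = 0)
P(M + E)*W = (10 + 0)*219 = 10*219 = 2190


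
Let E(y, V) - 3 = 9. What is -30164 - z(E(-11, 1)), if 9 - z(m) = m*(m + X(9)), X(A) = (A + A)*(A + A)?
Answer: -26141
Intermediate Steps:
X(A) = 4*A**2 (X(A) = (2*A)*(2*A) = 4*A**2)
E(y, V) = 12 (E(y, V) = 3 + 9 = 12)
z(m) = 9 - m*(324 + m) (z(m) = 9 - m*(m + 4*9**2) = 9 - m*(m + 4*81) = 9 - m*(m + 324) = 9 - m*(324 + m))
-30164 - z(E(-11, 1)) = -30164 - (9 - 1*12**2 - 324*12) = -30164 - (9 - 1*144 - 3888) = -30164 - (9 - 144 - 3888) = -30164 - 1*(-4023) = -30164 + 4023 = -26141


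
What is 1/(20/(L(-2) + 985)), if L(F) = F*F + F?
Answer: 987/20 ≈ 49.350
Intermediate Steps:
L(F) = F + F² (L(F) = F² + F = F + F²)
1/(20/(L(-2) + 985)) = 1/(20/(-2*(1 - 2) + 985)) = 1/(20/(-2*(-1) + 985)) = 1/(20/(2 + 985)) = 1/(20/987) = 987/20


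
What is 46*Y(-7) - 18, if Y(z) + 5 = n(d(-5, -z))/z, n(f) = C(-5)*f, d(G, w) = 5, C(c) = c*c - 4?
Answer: -938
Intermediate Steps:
C(c) = -4 + c² (C(c) = c² - 4 = -4 + c²)
n(f) = 21*f (n(f) = (-4 + (-5)²)*f = (-4 + 25)*f = 21*f)
Y(z) = -5 + 105/z (Y(z) = -5 + (21*5)/z = -5 + 105/z)
46*Y(-7) - 18 = 46*(-5 + 105/(-7)) - 18 = 46*(-5 + 105*(-⅐)) - 18 = 46*(-5 - 15) - 18 = 46*(-20) - 18 = -920 - 18 = -938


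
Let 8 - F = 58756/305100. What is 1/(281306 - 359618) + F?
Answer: 15545193719/1991082600 ≈ 7.8074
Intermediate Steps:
F = 595511/76275 (F = 8 - 58756/305100 = 8 - 1*14689/76275 = 8 - 14689/76275 = 595511/76275 ≈ 7.8074)
1/(281306 - 359618) + F = 1/(281306 - 359618) + 595511/76275 = 1/(-78312) + 595511/76275 = -1/78312 + 595511/76275 = 15545193719/1991082600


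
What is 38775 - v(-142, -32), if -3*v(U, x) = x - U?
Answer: 116435/3 ≈ 38812.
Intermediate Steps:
v(U, x) = -x/3 + U/3 (v(U, x) = -(x - U)/3 = -x/3 + U/3)
38775 - v(-142, -32) = 38775 - (-1/3*(-32) + (1/3)*(-142)) = 38775 - (32/3 - 142/3) = 38775 - 1*(-110/3) = 38775 + 110/3 = 116435/3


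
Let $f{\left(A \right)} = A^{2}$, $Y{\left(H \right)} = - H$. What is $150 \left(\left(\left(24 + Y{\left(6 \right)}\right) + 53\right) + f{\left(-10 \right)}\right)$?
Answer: $25650$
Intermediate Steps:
$150 \left(\left(\left(24 + Y{\left(6 \right)}\right) + 53\right) + f{\left(-10 \right)}\right) = 150 \left(\left(\left(24 - 6\right) + 53\right) + \left(-10\right)^{2}\right) = 150 \left(\left(\left(24 - 6\right) + 53\right) + 100\right) = 150 \left(\left(18 + 53\right) + 100\right) = 150 \left(71 + 100\right) = 150 \cdot 171 = 25650$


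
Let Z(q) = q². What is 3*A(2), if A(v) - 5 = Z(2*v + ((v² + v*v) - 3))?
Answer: 258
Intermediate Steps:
A(v) = 5 + (-3 + 2*v + 2*v²)² (A(v) = 5 + (2*v + ((v² + v*v) - 3))² = 5 + (2*v + ((v² + v²) - 3))² = 5 + (2*v + (2*v² - 3))² = 5 + (2*v + (-3 + 2*v²))² = 5 + (-3 + 2*v + 2*v²)²)
3*A(2) = 3*(5 + (-3 + 2*2 + 2*2²)²) = 3*(5 + (-3 + 4 + 2*4)²) = 3*(5 + (-3 + 4 + 8)²) = 3*(5 + 9²) = 3*(5 + 81) = 3*86 = 258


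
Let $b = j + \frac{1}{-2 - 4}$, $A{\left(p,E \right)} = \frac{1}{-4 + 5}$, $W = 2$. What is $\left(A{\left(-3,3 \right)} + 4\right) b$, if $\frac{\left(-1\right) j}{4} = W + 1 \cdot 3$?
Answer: $- \frac{605}{6} \approx -100.83$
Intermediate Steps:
$A{\left(p,E \right)} = 1$ ($A{\left(p,E \right)} = 1^{-1} = 1$)
$j = -20$ ($j = - 4 \left(2 + 1 \cdot 3\right) = - 4 \left(2 + 3\right) = \left(-4\right) 5 = -20$)
$b = - \frac{121}{6}$ ($b = -20 + \frac{1}{-2 - 4} = -20 + \frac{1}{-6} = -20 - \frac{1}{6} = - \frac{121}{6} \approx -20.167$)
$\left(A{\left(-3,3 \right)} + 4\right) b = \left(1 + 4\right) \left(- \frac{121}{6}\right) = 5 \left(- \frac{121}{6}\right) = - \frac{605}{6}$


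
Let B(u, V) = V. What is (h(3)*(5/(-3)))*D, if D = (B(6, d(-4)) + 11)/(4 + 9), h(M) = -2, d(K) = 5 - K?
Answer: 200/39 ≈ 5.1282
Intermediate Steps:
D = 20/13 (D = ((5 - 1*(-4)) + 11)/(4 + 9) = ((5 + 4) + 11)/13 = (9 + 11)*(1/13) = 20*(1/13) = 20/13 ≈ 1.5385)
(h(3)*(5/(-3)))*D = -10/(-3)*(20/13) = -10*(-1)/3*(20/13) = -2*(-5/3)*(20/13) = (10/3)*(20/13) = 200/39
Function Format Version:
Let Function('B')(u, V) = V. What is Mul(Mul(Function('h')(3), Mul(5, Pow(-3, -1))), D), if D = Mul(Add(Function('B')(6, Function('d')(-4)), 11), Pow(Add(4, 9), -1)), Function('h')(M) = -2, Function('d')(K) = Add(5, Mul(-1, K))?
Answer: Rational(200, 39) ≈ 5.1282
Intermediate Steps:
D = Rational(20, 13) (D = Mul(Add(Add(5, Mul(-1, -4)), 11), Pow(Add(4, 9), -1)) = Mul(Add(Add(5, 4), 11), Pow(13, -1)) = Mul(Add(9, 11), Rational(1, 13)) = Mul(20, Rational(1, 13)) = Rational(20, 13) ≈ 1.5385)
Mul(Mul(Function('h')(3), Mul(5, Pow(-3, -1))), D) = Mul(Mul(-2, Mul(5, Pow(-3, -1))), Rational(20, 13)) = Mul(Mul(-2, Mul(5, Rational(-1, 3))), Rational(20, 13)) = Mul(Mul(-2, Rational(-5, 3)), Rational(20, 13)) = Mul(Rational(10, 3), Rational(20, 13)) = Rational(200, 39)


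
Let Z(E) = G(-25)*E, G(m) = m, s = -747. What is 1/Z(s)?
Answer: 1/18675 ≈ 5.3547e-5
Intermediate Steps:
Z(E) = -25*E
1/Z(s) = 1/(-25*(-747)) = 1/18675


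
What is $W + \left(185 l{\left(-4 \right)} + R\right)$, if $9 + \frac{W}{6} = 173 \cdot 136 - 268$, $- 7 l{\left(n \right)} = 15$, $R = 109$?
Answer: $\frac{974530}{7} \approx 1.3922 \cdot 10^{5}$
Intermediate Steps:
$l{\left(n \right)} = - \frac{15}{7}$ ($l{\left(n \right)} = \left(- \frac{1}{7}\right) 15 = - \frac{15}{7}$)
$W = 139506$ ($W = -54 + 6 \left(173 \cdot 136 - 268\right) = -54 + 6 \left(23528 - 268\right) = -54 + 6 \cdot 23260 = -54 + 139560 = 139506$)
$W + \left(185 l{\left(-4 \right)} + R\right) = 139506 + \left(185 \left(- \frac{15}{7}\right) + 109\right) = 139506 + \left(- \frac{2775}{7} + 109\right) = 139506 - \frac{2012}{7} = \frac{974530}{7}$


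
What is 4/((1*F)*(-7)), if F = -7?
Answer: 4/49 ≈ 0.081633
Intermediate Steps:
4/((1*F)*(-7)) = 4/((1*(-7))*(-7)) = 4/(-7*(-7)) = 4/49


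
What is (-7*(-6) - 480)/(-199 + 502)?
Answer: -146/101 ≈ -1.4455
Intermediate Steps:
(-7*(-6) - 480)/(-199 + 502) = (42 - 480)/303 = -438*1/303 = -146/101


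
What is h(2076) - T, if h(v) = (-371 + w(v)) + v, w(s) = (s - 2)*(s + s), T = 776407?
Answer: 7836546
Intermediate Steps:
w(s) = 2*s*(-2 + s) (w(s) = (-2 + s)*(2*s) = 2*s*(-2 + s))
h(v) = -371 + v + 2*v*(-2 + v) (h(v) = (-371 + 2*v*(-2 + v)) + v = -371 + v + 2*v*(-2 + v))
h(2076) - T = (-371 + 2076 + 2*2076*(-2 + 2076)) - 1*776407 = (-371 + 2076 + 2*2076*2074) - 776407 = (-371 + 2076 + 8611248) - 776407 = 8612953 - 776407 = 7836546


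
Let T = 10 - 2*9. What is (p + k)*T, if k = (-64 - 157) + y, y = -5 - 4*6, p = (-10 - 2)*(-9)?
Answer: 1136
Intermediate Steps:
p = 108 (p = -12*(-9) = 108)
T = -8 (T = 10 - 18 = -8)
y = -29 (y = -5 - 24 = -29)
k = -250 (k = (-64 - 157) - 29 = -221 - 29 = -250)
(p + k)*T = (108 - 250)*(-8) = -142*(-8) = 1136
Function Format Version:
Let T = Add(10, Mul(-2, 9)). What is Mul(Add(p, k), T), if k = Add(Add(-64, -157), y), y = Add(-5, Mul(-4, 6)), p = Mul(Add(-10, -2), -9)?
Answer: 1136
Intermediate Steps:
p = 108 (p = Mul(-12, -9) = 108)
T = -8 (T = Add(10, -18) = -8)
y = -29 (y = Add(-5, -24) = -29)
k = -250 (k = Add(Add(-64, -157), -29) = Add(-221, -29) = -250)
Mul(Add(p, k), T) = Mul(Add(108, -250), -8) = Mul(-142, -8) = 1136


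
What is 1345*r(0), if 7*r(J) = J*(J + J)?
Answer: 0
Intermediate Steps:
r(J) = 2*J**2/7 (r(J) = (J*(J + J))/7 = (J*(2*J))/7 = (2*J**2)/7 = 2*J**2/7)
1345*r(0) = 1345*((2/7)*0**2) = 1345*((2/7)*0) = 1345*0 = 0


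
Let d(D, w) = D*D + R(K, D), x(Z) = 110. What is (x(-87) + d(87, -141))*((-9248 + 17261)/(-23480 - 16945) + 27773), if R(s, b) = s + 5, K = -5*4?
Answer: 2868163894656/13475 ≈ 2.1285e+8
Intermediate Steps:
K = -20
R(s, b) = 5 + s
d(D, w) = -15 + D² (d(D, w) = D*D + (5 - 20) = D² - 15 = -15 + D²)
(x(-87) + d(87, -141))*((-9248 + 17261)/(-23480 - 16945) + 27773) = (110 + (-15 + 87²))*((-9248 + 17261)/(-23480 - 16945) + 27773) = (110 + (-15 + 7569))*(8013/(-40425) + 27773) = (110 + 7554)*(8013*(-1/40425) + 27773) = 7664*(-2671/13475 + 27773) = 7664*(374238504/13475) = 2868163894656/13475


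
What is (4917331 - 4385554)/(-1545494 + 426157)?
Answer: -531777/1119337 ≈ -0.47508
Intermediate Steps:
(4917331 - 4385554)/(-1545494 + 426157) = 531777/(-1119337) = 531777*(-1/1119337) = -531777/1119337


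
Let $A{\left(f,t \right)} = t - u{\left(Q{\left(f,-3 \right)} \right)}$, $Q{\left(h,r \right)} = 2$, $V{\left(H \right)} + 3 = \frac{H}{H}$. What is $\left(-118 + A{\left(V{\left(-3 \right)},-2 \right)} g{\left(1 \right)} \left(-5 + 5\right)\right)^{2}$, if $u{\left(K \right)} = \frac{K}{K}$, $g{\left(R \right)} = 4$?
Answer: $13924$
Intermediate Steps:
$V{\left(H \right)} = -2$ ($V{\left(H \right)} = -3 + \frac{H}{H} = -3 + 1 = -2$)
$u{\left(K \right)} = 1$
$A{\left(f,t \right)} = -1 + t$ ($A{\left(f,t \right)} = t - 1 = -1 + t$)
$\left(-118 + A{\left(V{\left(-3 \right)},-2 \right)} g{\left(1 \right)} \left(-5 + 5\right)\right)^{2} = \left(-118 + \left(-1 - 2\right) 4 \left(-5 + 5\right)\right)^{2} = \left(-118 + \left(-3\right) 4 \cdot 0\right)^{2} = \left(-118 - 0\right)^{2} = \left(-118 + 0\right)^{2} = \left(-118\right)^{2} = 13924$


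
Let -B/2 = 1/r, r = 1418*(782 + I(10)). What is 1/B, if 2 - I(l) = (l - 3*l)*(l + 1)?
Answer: -711836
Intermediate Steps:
I(l) = 2 + 2*l*(1 + l) (I(l) = 2 - (l - 3*l)*(l + 1) = 2 - (-2*l)*(1 + l) = 2 - (-2)*l*(1 + l) = 2 + 2*l*(1 + l))
r = 1423672 (r = 1418*(782 + (2 + 2*10 + 2*10²)) = 1418*(782 + (2 + 20 + 2*100)) = 1418*(782 + (2 + 20 + 200)) = 1418*(782 + 222) = 1418*1004 = 1423672)
B = -1/711836 (B = -2/1423672 = -2*1/1423672 = -1/711836 ≈ -1.4048e-6)
1/B = 1/(-1/711836) = -711836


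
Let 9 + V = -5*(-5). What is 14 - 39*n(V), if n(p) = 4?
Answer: -142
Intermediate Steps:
V = 16 (V = -9 - 5*(-5) = -9 + 25 = 16)
14 - 39*n(V) = 14 - 39*4 = 14 - 156 = -142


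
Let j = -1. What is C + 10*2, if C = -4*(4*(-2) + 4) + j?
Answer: 35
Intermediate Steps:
C = 15 (C = -4*(4*(-2) + 4) - 1 = -4*(-8 + 4) - 1 = -4*(-4) - 1 = 16 - 1 = 15)
C + 10*2 = 15 + 10*2 = 15 + 20 = 35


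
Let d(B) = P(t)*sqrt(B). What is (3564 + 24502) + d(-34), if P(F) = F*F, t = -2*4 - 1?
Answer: 28066 + 81*I*sqrt(34) ≈ 28066.0 + 472.31*I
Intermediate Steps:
t = -9 (t = -8 - 1 = -9)
P(F) = F**2
d(B) = 81*sqrt(B) (d(B) = (-9)**2*sqrt(B) = 81*sqrt(B))
(3564 + 24502) + d(-34) = (3564 + 24502) + 81*sqrt(-34) = 28066 + 81*(I*sqrt(34)) = 28066 + 81*I*sqrt(34)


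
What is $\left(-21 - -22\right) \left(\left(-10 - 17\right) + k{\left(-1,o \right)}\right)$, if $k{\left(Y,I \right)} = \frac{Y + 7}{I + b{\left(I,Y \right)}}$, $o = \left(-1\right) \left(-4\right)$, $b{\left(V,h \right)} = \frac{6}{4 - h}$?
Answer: $- \frac{336}{13} \approx -25.846$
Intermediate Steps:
$o = 4$
$k{\left(Y,I \right)} = \frac{7 + Y}{I - \frac{6}{-4 + Y}}$ ($k{\left(Y,I \right)} = \frac{Y + 7}{I - \frac{6}{-4 + Y}} = \frac{7 + Y}{I - \frac{6}{-4 + Y}}$)
$\left(-21 - -22\right) \left(\left(-10 - 17\right) + k{\left(-1,o \right)}\right) = \left(-21 - -22\right) \left(\left(-10 - 17\right) + \frac{\left(-4 - 1\right) \left(7 - 1\right)}{-6 + 4 \left(-4 - 1\right)}\right) = \left(-21 + 22\right) \left(\left(-10 - 17\right) + \frac{1}{-6 + 4 \left(-5\right)} \left(-5\right) 6\right) = 1 \left(-27 + \frac{1}{-6 - 20} \left(-5\right) 6\right) = 1 \left(-27 + \frac{1}{-26} \left(-5\right) 6\right) = 1 \left(-27 - \left(- \frac{5}{26}\right) 6\right) = 1 \left(-27 + \frac{15}{13}\right) = 1 \left(- \frac{336}{13}\right) = - \frac{336}{13}$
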